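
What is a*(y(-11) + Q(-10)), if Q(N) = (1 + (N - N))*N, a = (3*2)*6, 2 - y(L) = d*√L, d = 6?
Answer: -288 - 216*I*√11 ≈ -288.0 - 716.39*I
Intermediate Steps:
y(L) = 2 - 6*√L
a = 36 (a = 6*6 = 36)
Q(N) = N (Q(N) = (1 + 0)*N = 1*N = N)
a*(y(-11) + Q(-10)) = 36*((2 - 6*I*√11) - 10) = 36*(-8 - 6*I*√11) = -288 - 216*I*√11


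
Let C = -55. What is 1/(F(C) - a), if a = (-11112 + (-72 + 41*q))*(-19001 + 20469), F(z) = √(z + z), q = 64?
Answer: 1256608/15790636656651 - I*√110/157906366566510 ≈ 7.9579e-8 - 6.642e-14*I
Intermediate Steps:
F(z) = √2*√z (F(z) = √(2*z) = √2*√z)
a = -12566080 (a = (-11112 + (-72 + 41*64))*(-19001 + 20469) = (-11112 + (-72 + 2624))*1468 = (-11112 + 2552)*1468 = -8560*1468 = -12566080)
1/(F(C) - a) = 1/(√2*√(-55) - 1*(-12566080)) = 1/(√2*(I*√55) + 12566080) = 1/(I*√110 + 12566080) = 1/(12566080 + I*√110)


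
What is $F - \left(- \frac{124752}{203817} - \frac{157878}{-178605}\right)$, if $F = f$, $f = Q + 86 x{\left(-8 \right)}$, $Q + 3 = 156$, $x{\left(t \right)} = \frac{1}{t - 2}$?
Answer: $\frac{3965727956}{27515295} \approx 144.13$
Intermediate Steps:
$x{\left(t \right)} = \frac{1}{-2 + t}$
$Q = 153$ ($Q = -3 + 156 = 153$)
$f = \frac{722}{5}$ ($f = 153 + \frac{86}{-2 - 8} = 153 + \frac{86}{-10} = 153 + 86 \left(- \frac{1}{10}\right) = 153 - \frac{43}{5} = \frac{722}{5} \approx 144.4$)
$F = \frac{722}{5} \approx 144.4$
$F - \left(- \frac{124752}{203817} - \frac{157878}{-178605}\right) = \frac{722}{5} - \left(- \frac{124752}{203817} - \frac{157878}{-178605}\right) = \frac{722}{5} - \left(\left(-124752\right) \frac{1}{203817} - - \frac{358}{405}\right) = \frac{722}{5} - \left(- \frac{41584}{67939} + \frac{358}{405}\right) = \frac{722}{5} - \frac{7480642}{27515295} = \frac{3965727956}{27515295}$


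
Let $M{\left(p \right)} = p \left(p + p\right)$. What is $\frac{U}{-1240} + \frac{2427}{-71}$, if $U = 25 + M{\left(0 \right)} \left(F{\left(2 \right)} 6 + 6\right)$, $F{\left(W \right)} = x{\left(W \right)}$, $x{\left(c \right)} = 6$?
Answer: $- \frac{602251}{17608} \approx -34.203$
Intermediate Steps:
$F{\left(W \right)} = 6$
$M{\left(p \right)} = 2 p^{2}$ ($M{\left(p \right)} = p 2 p = 2 p^{2}$)
$U = 25$ ($U = 25 + 2 \cdot 0^{2} \left(6 \cdot 6 + 6\right) = 25 + 2 \cdot 0 \left(36 + 6\right) = 25 + 0 \cdot 42 = 25 + 0 = 25$)
$\frac{U}{-1240} + \frac{2427}{-71} = \frac{25}{-1240} + \frac{2427}{-71} = 25 \left(- \frac{1}{1240}\right) + 2427 \left(- \frac{1}{71}\right) = - \frac{5}{248} - \frac{2427}{71} = - \frac{602251}{17608}$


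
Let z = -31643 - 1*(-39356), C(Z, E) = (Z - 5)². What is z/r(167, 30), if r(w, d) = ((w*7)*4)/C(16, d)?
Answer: 933273/4676 ≈ 199.59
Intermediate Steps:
C(Z, E) = (-5 + Z)²
z = 7713 (z = -31643 + 39356 = 7713)
r(w, d) = 28*w/121 (r(w, d) = ((w*7)*4)/((-5 + 16)²) = ((7*w)*4)/(11²) = (28*w)/121 = (28*w)*(1/121) = 28*w/121)
z/r(167, 30) = 7713/(((28/121)*167)) = 7713/(4676/121) = 7713*(121/4676) = 933273/4676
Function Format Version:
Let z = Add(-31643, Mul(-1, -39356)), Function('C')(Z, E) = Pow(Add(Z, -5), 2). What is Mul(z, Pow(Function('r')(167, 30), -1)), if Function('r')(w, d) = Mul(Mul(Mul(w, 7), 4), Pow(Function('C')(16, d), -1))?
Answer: Rational(933273, 4676) ≈ 199.59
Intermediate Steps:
Function('C')(Z, E) = Pow(Add(-5, Z), 2)
z = 7713 (z = Add(-31643, 39356) = 7713)
Function('r')(w, d) = Mul(Rational(28, 121), w) (Function('r')(w, d) = Mul(Mul(Mul(w, 7), 4), Pow(Pow(Add(-5, 16), 2), -1)) = Mul(Mul(Mul(7, w), 4), Pow(Pow(11, 2), -1)) = Mul(Mul(28, w), Pow(121, -1)) = Mul(Mul(28, w), Rational(1, 121)) = Mul(Rational(28, 121), w))
Mul(z, Pow(Function('r')(167, 30), -1)) = Mul(7713, Pow(Mul(Rational(28, 121), 167), -1)) = Mul(7713, Pow(Rational(4676, 121), -1)) = Mul(7713, Rational(121, 4676)) = Rational(933273, 4676)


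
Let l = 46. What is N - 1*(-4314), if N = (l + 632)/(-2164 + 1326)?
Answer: 1807227/419 ≈ 4313.2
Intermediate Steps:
N = -339/419 (N = (46 + 632)/(-2164 + 1326) = 678/(-838) = 678*(-1/838) = -339/419 ≈ -0.80907)
N - 1*(-4314) = -339/419 - 1*(-4314) = -339/419 + 4314 = 1807227/419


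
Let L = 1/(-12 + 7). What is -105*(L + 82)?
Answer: -8589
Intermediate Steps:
L = -⅕ (L = 1/(-5) = -⅕ ≈ -0.20000)
-105*(L + 82) = -105*(-⅕ + 82) = -105*409/5 = -8589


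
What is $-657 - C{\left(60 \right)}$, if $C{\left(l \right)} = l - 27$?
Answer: $-690$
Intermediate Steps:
$C{\left(l \right)} = -27 + l$ ($C{\left(l \right)} = l - 27 = -27 + l$)
$-657 - C{\left(60 \right)} = -657 - \left(-27 + 60\right) = -657 - 33 = -690$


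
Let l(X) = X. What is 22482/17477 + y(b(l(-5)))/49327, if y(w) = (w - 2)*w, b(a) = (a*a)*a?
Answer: 1386416989/862087979 ≈ 1.6082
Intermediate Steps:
b(a) = a³ (b(a) = a²*a = a³)
y(w) = w*(-2 + w) (y(w) = (-2 + w)*w = w*(-2 + w))
22482/17477 + y(b(l(-5)))/49327 = 22482/17477 + ((-5)³*(-2 + (-5)³))/49327 = 22482*(1/17477) - 125*(-2 - 125)*(1/49327) = 22482/17477 - 125*(-127)*(1/49327) = 22482/17477 + 15875*(1/49327) = 22482/17477 + 15875/49327 = 1386416989/862087979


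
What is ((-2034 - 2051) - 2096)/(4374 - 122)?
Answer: -6181/4252 ≈ -1.4537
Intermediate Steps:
((-2034 - 2051) - 2096)/(4374 - 122) = (-4085 - 2096)/4252 = -6181*1/4252 = -6181/4252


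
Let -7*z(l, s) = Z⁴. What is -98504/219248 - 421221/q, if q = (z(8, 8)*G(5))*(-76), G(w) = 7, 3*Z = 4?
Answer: -467651081267/266605568 ≈ -1754.1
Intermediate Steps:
Z = 4/3 (Z = (⅓)*4 = 4/3 ≈ 1.3333)
z(l, s) = -256/567 (z(l, s) = -(4/3)⁴/7 = -⅐*256/81 = -256/567)
q = 19456/81 (q = -256/567*7*(-76) = -256/81*(-76) = 19456/81 ≈ 240.20)
-98504/219248 - 421221/q = -98504/219248 - 421221/19456/81 = -98504*1/219248 - 421221*81/19456 = -12313/27406 - 34118901/19456 = -467651081267/266605568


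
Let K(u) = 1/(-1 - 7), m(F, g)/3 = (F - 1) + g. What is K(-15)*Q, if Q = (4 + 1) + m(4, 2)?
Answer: -5/2 ≈ -2.5000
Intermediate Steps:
m(F, g) = -3 + 3*F + 3*g (m(F, g) = 3*((F - 1) + g) = 3*((-1 + F) + g) = 3*(-1 + F + g) = -3 + 3*F + 3*g)
K(u) = -1/8 (K(u) = 1/(-8) = -1/8)
Q = 20 (Q = (4 + 1) + (-3 + 3*4 + 3*2) = 5 + (-3 + 12 + 6) = 5 + 15 = 20)
K(-15)*Q = -1/8*20 = -5/2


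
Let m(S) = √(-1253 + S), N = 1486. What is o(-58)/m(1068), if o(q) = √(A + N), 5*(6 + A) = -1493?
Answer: -I*√218559/185 ≈ -2.527*I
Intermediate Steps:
A = -1523/5 (A = -6 + (⅕)*(-1493) = -6 - 1493/5 = -1523/5 ≈ -304.60)
o(q) = √29535/5 (o(q) = √(-1523/5 + 1486) = √(5907/5) = √29535/5)
o(-58)/m(1068) = (√29535/5)/(√(-1253 + 1068)) = (√29535/5)/(√(-185)) = (√29535/5)/((I*√185)) = (√29535/5)*(-I*√185/185) = -I*√218559/185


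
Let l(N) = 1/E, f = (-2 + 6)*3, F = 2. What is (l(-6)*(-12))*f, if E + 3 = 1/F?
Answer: 288/5 ≈ 57.600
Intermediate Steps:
E = -5/2 (E = -3 + 1/2 = -5/2 ≈ -2.5000)
f = 12 (f = 4*3 = 12)
l(N) = -2/5 (l(N) = 1/(-5/2) = -2/5)
(l(-6)*(-12))*f = -2/5*(-12)*12 = (24/5)*12 = 288/5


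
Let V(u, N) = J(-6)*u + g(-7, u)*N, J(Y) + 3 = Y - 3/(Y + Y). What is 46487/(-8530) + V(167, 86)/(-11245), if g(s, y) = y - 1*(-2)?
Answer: -253702749/38367940 ≈ -6.6124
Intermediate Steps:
g(s, y) = 2 + y (g(s, y) = y + 2 = 2 + y)
J(Y) = -3 + Y - 3/(2*Y) (J(Y) = -3 + (Y - 3/(Y + Y)) = -3 + (Y - 3*1/(2*Y)) = -3 + (Y - 3/(2*Y)) = -3 + Y - 3/(2*Y))
V(u, N) = -35*u/4 + N*(2 + u) (V(u, N) = (-3 - 6 - 3/2/(-6))*u + (2 + u)*N = (-3 - 6 - 3/2*(-1/6))*u + N*(2 + u) = (-3 - 6 + 1/4)*u + N*(2 + u) = -35*u/4 + N*(2 + u))
46487/(-8530) + V(167, 86)/(-11245) = 46487/(-8530) + (-35/4*167 + 86*(2 + 167))/(-11245) = 46487*(-1/8530) + (-5845/4 + 86*169)*(-1/11245) = -46487/8530 + (-5845/4 + 14534)*(-1/11245) = -46487/8530 + (52291/4)*(-1/11245) = -46487/8530 - 52291/44980 = -253702749/38367940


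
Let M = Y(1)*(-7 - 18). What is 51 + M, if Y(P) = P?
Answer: 26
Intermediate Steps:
M = -25 (M = 1*(-7 - 18) = 1*(-25) = -25)
51 + M = 51 - 25 = 26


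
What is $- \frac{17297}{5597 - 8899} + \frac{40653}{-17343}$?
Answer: $\frac{18416185}{6362954} \approx 2.8943$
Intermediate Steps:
$- \frac{17297}{5597 - 8899} + \frac{40653}{-17343} = - \frac{17297}{-3302} + 40653 \left(- \frac{1}{17343}\right) = \left(-17297\right) \left(- \frac{1}{3302}\right) - \frac{4517}{1927} = \frac{17297}{3302} - \frac{4517}{1927} = \frac{18416185}{6362954}$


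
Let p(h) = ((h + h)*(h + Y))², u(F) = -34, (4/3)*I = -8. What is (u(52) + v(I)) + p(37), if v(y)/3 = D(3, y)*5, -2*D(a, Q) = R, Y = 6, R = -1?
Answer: 20250195/2 ≈ 1.0125e+7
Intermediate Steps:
I = -6 (I = (¾)*(-8) = -6)
D(a, Q) = ½ (D(a, Q) = -½*(-1) = ½)
v(y) = 15/2 (v(y) = 3*((½)*5) = 3*(5/2) = 15/2)
p(h) = 4*h²*(6 + h)² (p(h) = ((h + h)*(h + 6))² = ((2*h)*(6 + h))² = (2*h*(6 + h))² = 4*h²*(6 + h)²)
(u(52) + v(I)) + p(37) = (-34 + 15/2) + 4*37²*(6 + 37)² = -53/2 + 4*1369*43² = -53/2 + 4*1369*1849 = -53/2 + 10125124 = 20250195/2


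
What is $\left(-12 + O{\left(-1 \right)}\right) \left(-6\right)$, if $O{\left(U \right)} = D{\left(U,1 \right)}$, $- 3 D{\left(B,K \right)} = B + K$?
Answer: $72$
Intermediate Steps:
$D{\left(B,K \right)} = - \frac{B}{3} - \frac{K}{3}$ ($D{\left(B,K \right)} = - \frac{B + K}{3} = - \frac{B}{3} - \frac{K}{3}$)
$O{\left(U \right)} = - \frac{1}{3} - \frac{U}{3}$ ($O{\left(U \right)} = - \frac{U}{3} - \frac{1}{3} = - \frac{1}{3} - \frac{U}{3}$)
$\left(-12 + O{\left(-1 \right)}\right) \left(-6\right) = \left(-12 - 0\right) \left(-6\right) = \left(-12 + \left(- \frac{1}{3} + \frac{1}{3}\right)\right) \left(-6\right) = \left(-12 + 0\right) \left(-6\right) = \left(-12\right) \left(-6\right) = 72$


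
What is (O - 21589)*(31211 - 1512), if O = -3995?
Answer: -759819216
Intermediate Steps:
(O - 21589)*(31211 - 1512) = (-3995 - 21589)*(31211 - 1512) = -25584*29699 = -759819216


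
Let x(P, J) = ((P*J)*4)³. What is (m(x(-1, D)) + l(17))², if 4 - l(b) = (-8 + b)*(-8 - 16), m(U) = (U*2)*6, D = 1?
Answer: 300304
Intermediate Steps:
x(P, J) = 64*J³*P³ (x(P, J) = ((J*P)*4)³ = (4*J*P)³ = 64*J³*P³)
m(U) = 12*U (m(U) = (2*U)*6 = 12*U)
l(b) = -188 + 24*b (l(b) = 4 - (-8 + b)*(-8 - 16) = 4 - (-8 + b)*(-24) = 4 - (192 - 24*b) = 4 + (-192 + 24*b) = -188 + 24*b)
(m(x(-1, D)) + l(17))² = (12*(64*1³*(-1)³) + (-188 + 24*17))² = (12*(64*1*(-1)) + (-188 + 408))² = (12*(-64) + 220)² = (-768 + 220)² = (-548)² = 300304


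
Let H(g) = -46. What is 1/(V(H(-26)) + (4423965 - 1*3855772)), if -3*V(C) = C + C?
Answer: 3/1704671 ≈ 1.7599e-6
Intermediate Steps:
V(C) = -2*C/3 (V(C) = -(C + C)/3 = -2*C/3)
1/(V(H(-26)) + (4423965 - 1*3855772)) = 1/(-2/3*(-46) + (4423965 - 1*3855772)) = 1/(92/3 + (4423965 - 3855772)) = 1/(92/3 + 568193) = 1/(1704671/3) = 3/1704671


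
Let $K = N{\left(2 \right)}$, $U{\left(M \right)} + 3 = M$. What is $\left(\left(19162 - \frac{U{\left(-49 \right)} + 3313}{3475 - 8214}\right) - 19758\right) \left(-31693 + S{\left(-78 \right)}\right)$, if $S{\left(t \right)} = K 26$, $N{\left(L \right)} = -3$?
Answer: $\frac{89631805093}{4739} \approx 1.8914 \cdot 10^{7}$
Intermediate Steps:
$U{\left(M \right)} = -3 + M$
$K = -3$
$S{\left(t \right)} = -78$ ($S{\left(t \right)} = \left(-3\right) 26 = -78$)
$\left(\left(19162 - \frac{U{\left(-49 \right)} + 3313}{3475 - 8214}\right) - 19758\right) \left(-31693 + S{\left(-78 \right)}\right) = \left(\left(19162 - \frac{\left(-3 - 49\right) + 3313}{3475 - 8214}\right) - 19758\right) \left(-31693 - 78\right) = \left(\left(19162 - \frac{-52 + 3313}{-4739}\right) - 19758\right) \left(-31771\right) = \left(\left(19162 - 3261 \left(- \frac{1}{4739}\right)\right) - 19758\right) \left(-31771\right) = \left(\left(19162 - - \frac{3261}{4739}\right) - 19758\right) \left(-31771\right) = \left(\left(19162 + \frac{3261}{4739}\right) - 19758\right) \left(-31771\right) = \left(\frac{90811979}{4739} - 19758\right) \left(-31771\right) = \left(- \frac{2821183}{4739}\right) \left(-31771\right) = \frac{89631805093}{4739}$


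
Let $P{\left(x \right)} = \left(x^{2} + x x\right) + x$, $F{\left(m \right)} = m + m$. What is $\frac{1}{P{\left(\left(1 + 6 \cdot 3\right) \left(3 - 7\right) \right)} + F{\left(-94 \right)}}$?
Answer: $\frac{1}{11288} \approx 8.859 \cdot 10^{-5}$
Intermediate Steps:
$F{\left(m \right)} = 2 m$
$P{\left(x \right)} = x + 2 x^{2}$ ($P{\left(x \right)} = \left(x^{2} + x^{2}\right) + x = 2 x^{2} + x = x + 2 x^{2}$)
$\frac{1}{P{\left(\left(1 + 6 \cdot 3\right) \left(3 - 7\right) \right)} + F{\left(-94 \right)}} = \frac{1}{\left(1 + 6 \cdot 3\right) \left(3 - 7\right) \left(1 + 2 \left(1 + 6 \cdot 3\right) \left(3 - 7\right)\right) + 2 \left(-94\right)} = \frac{1}{\left(1 + 18\right) \left(-4\right) \left(1 + 2 \left(1 + 18\right) \left(-4\right)\right) - 188} = \frac{1}{19 \left(-4\right) \left(1 + 2 \cdot 19 \left(-4\right)\right) - 188} = \frac{1}{- 76 \left(1 + 2 \left(-76\right)\right) - 188} = \frac{1}{- 76 \left(1 - 152\right) - 188} = \frac{1}{\left(-76\right) \left(-151\right) - 188} = \frac{1}{11476 - 188} = \frac{1}{11288}$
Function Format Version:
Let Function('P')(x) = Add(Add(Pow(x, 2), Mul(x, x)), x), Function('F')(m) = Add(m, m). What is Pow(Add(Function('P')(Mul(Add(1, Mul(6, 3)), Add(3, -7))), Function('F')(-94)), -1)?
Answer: Rational(1, 11288) ≈ 8.8590e-5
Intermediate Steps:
Function('F')(m) = Mul(2, m)
Function('P')(x) = Add(x, Mul(2, Pow(x, 2))) (Function('P')(x) = Add(Add(Pow(x, 2), Pow(x, 2)), x) = Add(Mul(2, Pow(x, 2)), x) = Add(x, Mul(2, Pow(x, 2))))
Pow(Add(Function('P')(Mul(Add(1, Mul(6, 3)), Add(3, -7))), Function('F')(-94)), -1) = Pow(Add(Mul(Mul(Add(1, Mul(6, 3)), Add(3, -7)), Add(1, Mul(2, Mul(Add(1, Mul(6, 3)), Add(3, -7))))), Mul(2, -94)), -1) = Pow(Add(Mul(Mul(Add(1, 18), -4), Add(1, Mul(2, Mul(Add(1, 18), -4)))), -188), -1) = Pow(Add(Mul(Mul(19, -4), Add(1, Mul(2, Mul(19, -4)))), -188), -1) = Pow(Add(Mul(-76, Add(1, Mul(2, -76))), -188), -1) = Pow(Add(Mul(-76, Add(1, -152)), -188), -1) = Pow(Add(Mul(-76, -151), -188), -1) = Pow(Add(11476, -188), -1) = Pow(11288, -1) = Rational(1, 11288)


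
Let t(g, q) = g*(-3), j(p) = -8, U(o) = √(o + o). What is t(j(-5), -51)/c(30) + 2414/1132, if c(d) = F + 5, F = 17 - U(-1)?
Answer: 147575/45846 + 4*I*√2/81 ≈ 3.2189 + 0.069838*I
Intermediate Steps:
U(o) = √2*√o (U(o) = √(2*o) = √2*√o)
F = 17 - I*√2 (F = 17 - √2*√(-1) = 17 - √2*I = 17 - I*√2 ≈ 17.0 - 1.4142*I)
t(g, q) = -3*g
c(d) = 22 - I*√2 (c(d) = (17 - I*√2) + 5 = 22 - I*√2)
t(j(-5), -51)/c(30) + 2414/1132 = (-3*(-8))/(22 - I*√2) + 2414/1132 = 24/(22 - I*√2) + 2414*(1/1132) = 24/(22 - I*√2) + 1207/566 = 1207/566 + 24/(22 - I*√2)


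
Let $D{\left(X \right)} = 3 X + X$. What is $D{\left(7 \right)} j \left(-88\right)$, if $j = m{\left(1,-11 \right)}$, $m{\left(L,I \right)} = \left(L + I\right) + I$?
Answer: $51744$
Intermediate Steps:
$D{\left(X \right)} = 4 X$
$m{\left(L,I \right)} = L + 2 I$ ($m{\left(L,I \right)} = \left(I + L\right) + I = L + 2 I$)
$j = -21$ ($j = 1 + 2 \left(-11\right) = 1 - 22 = -21$)
$D{\left(7 \right)} j \left(-88\right) = 4 \cdot 7 \left(-21\right) \left(-88\right) = 28 \left(-21\right) \left(-88\right) = \left(-588\right) \left(-88\right) = 51744$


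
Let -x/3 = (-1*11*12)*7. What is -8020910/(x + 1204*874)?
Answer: -4010455/527534 ≈ -7.6023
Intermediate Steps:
x = 2772 (x = -3*-1*11*12*7 = -3*(-11*12)*7 = -(-396)*7 = -3*(-924) = 2772)
-8020910/(x + 1204*874) = -8020910/(2772 + 1204*874) = -8020910/(2772 + 1052296) = -8020910/1055068 = -8020910*1/1055068 = -4010455/527534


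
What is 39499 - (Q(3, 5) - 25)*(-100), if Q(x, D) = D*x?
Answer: 38499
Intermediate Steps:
39499 - (Q(3, 5) - 25)*(-100) = 39499 - (5*3 - 25)*(-100) = 39499 - (15 - 25)*(-100) = 39499 - (-10)*(-100) = 39499 - 1*1000 = 39499 - 1000 = 38499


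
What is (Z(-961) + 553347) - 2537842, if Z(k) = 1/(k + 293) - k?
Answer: -1325000713/668 ≈ -1.9835e+6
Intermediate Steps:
Z(k) = 1/(293 + k) - k
(Z(-961) + 553347) - 2537842 = ((1 - 1*(-961)² - 293*(-961))/(293 - 961) + 553347) - 2537842 = ((1 - 1*923521 + 281573)/(-668) + 553347) - 2537842 = (-(1 - 923521 + 281573)/668 + 553347) - 2537842 = (-1/668*(-641947) + 553347) - 2537842 = (641947/668 + 553347) - 2537842 = 370277743/668 - 2537842 = -1325000713/668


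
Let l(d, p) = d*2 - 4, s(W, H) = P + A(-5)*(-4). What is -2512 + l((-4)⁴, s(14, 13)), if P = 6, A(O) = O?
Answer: -2004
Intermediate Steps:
s(W, H) = 26 (s(W, H) = 6 - 5*(-4) = 6 + 20 = 26)
l(d, p) = -4 + 2*d (l(d, p) = 2*d - 4 = -4 + 2*d)
-2512 + l((-4)⁴, s(14, 13)) = -2512 + (-4 + 2*(-4)⁴) = -2512 + (-4 + 2*256) = -2512 + (-4 + 512) = -2512 + 508 = -2004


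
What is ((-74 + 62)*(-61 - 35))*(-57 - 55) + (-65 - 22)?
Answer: -129111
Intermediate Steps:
((-74 + 62)*(-61 - 35))*(-57 - 55) + (-65 - 22) = -12*(-96)*(-112) - 87 = 1152*(-112) - 87 = -129024 - 87 = -129111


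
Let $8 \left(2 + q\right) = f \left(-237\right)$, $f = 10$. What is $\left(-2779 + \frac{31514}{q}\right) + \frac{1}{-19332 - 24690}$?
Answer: $- \frac{151497444059}{52518246} \approx -2884.7$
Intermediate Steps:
$q = - \frac{1193}{4}$ ($q = -2 + \frac{10 \left(-237\right)}{8} = -2 + \frac{1}{8} \left(-2370\right) = -2 - \frac{1185}{4} = - \frac{1193}{4} \approx -298.25$)
$\left(-2779 + \frac{31514}{q}\right) + \frac{1}{-19332 - 24690} = \left(-2779 + \frac{31514}{- \frac{1193}{4}}\right) + \frac{1}{-19332 - 24690} = \left(-2779 + 31514 \left(- \frac{4}{1193}\right)\right) + \frac{1}{-44022} = \left(-2779 - \frac{126056}{1193}\right) - \frac{1}{44022} = - \frac{3441403}{1193} - \frac{1}{44022} = - \frac{151497444059}{52518246}$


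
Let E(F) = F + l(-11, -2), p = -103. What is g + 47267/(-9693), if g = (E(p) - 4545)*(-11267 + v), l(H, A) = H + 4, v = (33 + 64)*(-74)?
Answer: 832255229908/9693 ≈ 8.5862e+7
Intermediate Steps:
v = -7178 (v = 97*(-74) = -7178)
l(H, A) = 4 + H
E(F) = -7 + F (E(F) = F + (4 - 11) = F - 7 = -7 + F)
g = 85861475 (g = ((-7 - 103) - 4545)*(-11267 - 7178) = (-110 - 4545)*(-18445) = -4655*(-18445) = 85861475)
g + 47267/(-9693) = 85861475 + 47267/(-9693) = 85861475 + 47267*(-1/9693) = 85861475 - 47267/9693 = 832255229908/9693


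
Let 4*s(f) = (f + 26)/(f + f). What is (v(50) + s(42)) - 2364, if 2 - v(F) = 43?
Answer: -202003/84 ≈ -2404.8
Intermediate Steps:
s(f) = (26 + f)/(8*f) (s(f) = ((f + 26)/(f + f))/4 = ((26 + f)/((2*f)))/4 = ((26 + f)*(1/(2*f)))/4 = ((26 + f)/(2*f))/4 = (26 + f)/(8*f))
v(F) = -41 (v(F) = 2 - 1*43 = 2 - 43 = -41)
(v(50) + s(42)) - 2364 = (-41 + (⅛)*(26 + 42)/42) - 2364 = (-41 + (⅛)*(1/42)*68) - 2364 = (-41 + 17/84) - 2364 = -3427/84 - 2364 = -202003/84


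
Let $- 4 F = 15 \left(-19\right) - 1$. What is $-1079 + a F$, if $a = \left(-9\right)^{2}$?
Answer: $\frac{9425}{2} \approx 4712.5$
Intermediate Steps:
$F = \frac{143}{2}$ ($F = - \frac{15 \left(-19\right) - 1}{4} = - \frac{-285 - 1}{4} = \left(- \frac{1}{4}\right) \left(-286\right) = \frac{143}{2} \approx 71.5$)
$a = 81$
$-1079 + a F = -1079 + 81 \cdot \frac{143}{2} = -1079 + \frac{11583}{2} = \frac{9425}{2}$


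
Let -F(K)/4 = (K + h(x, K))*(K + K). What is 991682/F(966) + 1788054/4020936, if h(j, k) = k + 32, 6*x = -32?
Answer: 482317121717/1271436046944 ≈ 0.37935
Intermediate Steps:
x = -16/3 (x = (1/6)*(-32) = -16/3 ≈ -5.3333)
h(j, k) = 32 + k
F(K) = -8*K*(32 + 2*K) (F(K) = -4*(K + (32 + K))*(K + K) = -4*(32 + 2*K)*2*K = -8*K*(32 + 2*K))
991682/F(966) + 1788054/4020936 = 991682/((-16*966*(16 + 966))) + 1788054/4020936 = 991682/((-16*966*982)) + 1788054*(1/4020936) = 991682/(-15177792) + 298009/670156 = 991682*(-1/15177792) + 298009/670156 = -495841/7588896 + 298009/670156 = 482317121717/1271436046944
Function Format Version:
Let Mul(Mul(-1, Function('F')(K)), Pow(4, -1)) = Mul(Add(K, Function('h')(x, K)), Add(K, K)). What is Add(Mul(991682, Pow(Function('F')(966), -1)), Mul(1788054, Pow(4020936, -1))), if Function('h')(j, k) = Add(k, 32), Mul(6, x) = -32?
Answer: Rational(482317121717, 1271436046944) ≈ 0.37935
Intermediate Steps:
x = Rational(-16, 3) (x = Mul(Rational(1, 6), -32) = Rational(-16, 3) ≈ -5.3333)
Function('h')(j, k) = Add(32, k)
Function('F')(K) = Mul(-8, K, Add(32, Mul(2, K))) (Function('F')(K) = Mul(-4, Mul(Add(K, Add(32, K)), Add(K, K))) = Mul(-4, Mul(Add(32, Mul(2, K)), Mul(2, K))) = Mul(-4, Mul(2, K, Add(32, Mul(2, K)))) = Mul(-8, K, Add(32, Mul(2, K))))
Add(Mul(991682, Pow(Function('F')(966), -1)), Mul(1788054, Pow(4020936, -1))) = Add(Mul(991682, Pow(Mul(-16, 966, Add(16, 966)), -1)), Mul(1788054, Pow(4020936, -1))) = Add(Mul(991682, Pow(Mul(-16, 966, 982), -1)), Mul(1788054, Rational(1, 4020936))) = Add(Mul(991682, Pow(-15177792, -1)), Rational(298009, 670156)) = Add(Mul(991682, Rational(-1, 15177792)), Rational(298009, 670156)) = Add(Rational(-495841, 7588896), Rational(298009, 670156)) = Rational(482317121717, 1271436046944)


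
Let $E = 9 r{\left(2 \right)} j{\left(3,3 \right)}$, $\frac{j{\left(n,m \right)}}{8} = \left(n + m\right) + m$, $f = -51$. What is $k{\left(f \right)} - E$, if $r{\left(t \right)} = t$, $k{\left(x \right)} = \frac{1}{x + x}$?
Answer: $- \frac{132193}{102} \approx -1296.0$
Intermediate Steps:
$k{\left(x \right)} = \frac{1}{2 x}$
$j{\left(n,m \right)} = 8 n + 16 m$ ($j{\left(n,m \right)} = 8 \left(\left(n + m\right) + m\right) = 8 \left(\left(m + n\right) + m\right) = 8 \left(n + 2 m\right) = 8 n + 16 m$)
$E = 1296$ ($E = 9 \cdot 2 \left(8 \cdot 3 + 16 \cdot 3\right) = 18 \left(24 + 48\right) = 18 \cdot 72 = 1296$)
$k{\left(f \right)} - E = \frac{1}{2 \left(-51\right)} - 1296 = \frac{1}{2} \left(- \frac{1}{51}\right) - 1296 = - \frac{1}{102} - 1296 = - \frac{132193}{102}$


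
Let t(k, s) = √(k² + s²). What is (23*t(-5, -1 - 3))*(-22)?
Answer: -506*√41 ≈ -3240.0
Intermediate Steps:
(23*t(-5, -1 - 3))*(-22) = (23*√((-5)² + (-1 - 3)²))*(-22) = (23*√(25 + (-4)²))*(-22) = (23*√(25 + 16))*(-22) = (23*√41)*(-22) = -506*√41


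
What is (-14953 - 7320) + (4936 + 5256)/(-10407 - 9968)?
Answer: -453822567/20375 ≈ -22274.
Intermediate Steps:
(-14953 - 7320) + (4936 + 5256)/(-10407 - 9968) = -22273 + 10192/(-20375) = -22273 + 10192*(-1/20375) = -22273 - 10192/20375 = -453822567/20375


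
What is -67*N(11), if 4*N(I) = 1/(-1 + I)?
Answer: -67/40 ≈ -1.6750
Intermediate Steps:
N(I) = 1/(4*(-1 + I))
-67*N(11) = -67/(4*(-1 + 11)) = -67/(4*10) = -67*1/40 = -67/40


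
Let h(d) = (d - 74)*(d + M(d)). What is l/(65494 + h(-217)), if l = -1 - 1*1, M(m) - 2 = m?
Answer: -1/95603 ≈ -1.0460e-5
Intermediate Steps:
M(m) = 2 + m
l = -2 (l = -1 - 1 = -2)
h(d) = (-74 + d)*(2 + 2*d) (h(d) = (d - 74)*(d + (2 + d)) = (-74 + d)*(2 + 2*d))
l/(65494 + h(-217)) = -2/(65494 + (-148 - 146*(-217) + 2*(-217)²)) = -2/(65494 + (-148 + 31682 + 2*47089)) = -2/(65494 + (-148 + 31682 + 94178)) = -2/(65494 + 125712) = -2/191206 = (1/191206)*(-2) = -1/95603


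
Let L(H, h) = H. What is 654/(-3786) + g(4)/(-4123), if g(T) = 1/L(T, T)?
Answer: -1798259/10406452 ≈ -0.17280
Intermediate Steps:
g(T) = 1/T
654/(-3786) + g(4)/(-4123) = 654/(-3786) + 1/(4*(-4123)) = 654*(-1/3786) + (¼)*(-1/4123) = -109/631 - 1/16492 = -1798259/10406452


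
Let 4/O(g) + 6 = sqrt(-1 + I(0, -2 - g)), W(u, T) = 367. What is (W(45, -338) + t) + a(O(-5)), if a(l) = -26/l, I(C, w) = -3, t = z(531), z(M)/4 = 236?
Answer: 1350 - 13*I ≈ 1350.0 - 13.0*I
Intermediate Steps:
z(M) = 944 (z(M) = 4*236 = 944)
t = 944
O(g) = (-6 - 2*I)/10 (O(g) = 4/(-6 + sqrt(-1 - 3)) = 4/(-6 + sqrt(-4)) = 4/(-6 + 2*I) = 4*((-6 - 2*I)/40) = (-6 - 2*I)/10)
(W(45, -338) + t) + a(O(-5)) = (367 + 944) - 26*5*(-3/5 + I/5)/2 = 1311 - 65*(-3/5 + I/5)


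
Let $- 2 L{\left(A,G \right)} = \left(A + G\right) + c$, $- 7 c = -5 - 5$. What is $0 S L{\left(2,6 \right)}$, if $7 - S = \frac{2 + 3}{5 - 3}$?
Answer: $0$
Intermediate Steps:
$c = \frac{10}{7}$ ($c = - \frac{-5 - 5}{7} = \left(- \frac{1}{7}\right) \left(-10\right) = \frac{10}{7} \approx 1.4286$)
$S = \frac{9}{2}$ ($S = 7 - \frac{2 + 3}{5 - 3} = 7 - \frac{5}{2} = \frac{9}{2} \approx 4.5$)
$L{\left(A,G \right)} = - \frac{5}{7} - \frac{A}{2} - \frac{G}{2}$ ($L{\left(A,G \right)} = - \frac{\left(A + G\right) + \frac{10}{7}}{2} = - \frac{\frac{10}{7} + A + G}{2} = - \frac{5}{7} - \frac{A}{2} - \frac{G}{2}$)
$0 S L{\left(2,6 \right)} = 0 \cdot \frac{9}{2} \left(- \frac{5}{7} - 1 - 3\right) = 0 \left(- \frac{5}{7} - 1 - 3\right) = 0 \left(- \frac{33}{7}\right) = 0$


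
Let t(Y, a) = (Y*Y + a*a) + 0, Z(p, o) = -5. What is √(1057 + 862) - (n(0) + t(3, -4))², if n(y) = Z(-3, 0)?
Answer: -400 + √1919 ≈ -356.19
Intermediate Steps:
n(y) = -5
t(Y, a) = Y² + a² (t(Y, a) = (Y² + a²) + 0 = Y² + a²)
√(1057 + 862) - (n(0) + t(3, -4))² = √(1057 + 862) - (-5 + (3² + (-4)²))² = √1919 - (-5 + (9 + 16))² = √1919 - (-5 + 25)² = √1919 - 1*20² = √1919 - 1*400 = √1919 - 400 = -400 + √1919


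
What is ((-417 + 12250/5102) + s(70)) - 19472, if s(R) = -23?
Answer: -50789387/2551 ≈ -19910.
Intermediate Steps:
((-417 + 12250/5102) + s(70)) - 19472 = ((-417 + 12250/5102) - 23) - 19472 = ((-417 + 12250*(1/5102)) - 23) - 19472 = ((-417 + 6125/2551) - 23) - 19472 = (-1057642/2551 - 23) - 19472 = -1116315/2551 - 19472 = -50789387/2551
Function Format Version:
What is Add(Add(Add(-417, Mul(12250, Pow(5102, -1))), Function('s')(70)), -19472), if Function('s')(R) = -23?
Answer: Rational(-50789387, 2551) ≈ -19910.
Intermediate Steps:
Add(Add(Add(-417, Mul(12250, Pow(5102, -1))), Function('s')(70)), -19472) = Add(Add(Add(-417, Mul(12250, Pow(5102, -1))), -23), -19472) = Add(Add(Add(-417, Mul(12250, Rational(1, 5102))), -23), -19472) = Add(Add(Add(-417, Rational(6125, 2551)), -23), -19472) = Add(Add(Rational(-1057642, 2551), -23), -19472) = Add(Rational(-1116315, 2551), -19472) = Rational(-50789387, 2551)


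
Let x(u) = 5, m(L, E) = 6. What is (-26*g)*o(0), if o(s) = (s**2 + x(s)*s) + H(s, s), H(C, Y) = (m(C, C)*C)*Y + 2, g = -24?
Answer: 1248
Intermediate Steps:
H(C, Y) = 2 + 6*C*Y (H(C, Y) = (6*C)*Y + 2 = 6*C*Y + 2 = 2 + 6*C*Y)
o(s) = 2 + 5*s + 7*s**2 (o(s) = (s**2 + 5*s) + (2 + 6*s*s) = (s**2 + 5*s) + (2 + 6*s**2) = 2 + 5*s + 7*s**2)
(-26*g)*o(0) = (-26*(-24))*(2 + 5*0 + 7*0**2) = 624*(2 + 0 + 7*0) = 624*(2 + 0 + 0) = 624*2 = 1248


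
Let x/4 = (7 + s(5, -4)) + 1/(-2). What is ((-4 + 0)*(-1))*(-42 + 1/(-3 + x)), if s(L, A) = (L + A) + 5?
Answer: -7892/47 ≈ -167.91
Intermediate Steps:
s(L, A) = 5 + A + L (s(L, A) = (A + L) + 5 = 5 + A + L)
x = 50 (x = 4*((7 + (5 - 4 + 5)) + 1/(-2)) = 4*((7 + 6) - ½) = 4*(13 - ½) = 4*(25/2) = 50)
((-4 + 0)*(-1))*(-42 + 1/(-3 + x)) = ((-4 + 0)*(-1))*(-42 + 1/(-3 + 50)) = (-4*(-1))*(-42 + 1/47) = 4*(-42 + 1/47) = 4*(-1973/47) = -7892/47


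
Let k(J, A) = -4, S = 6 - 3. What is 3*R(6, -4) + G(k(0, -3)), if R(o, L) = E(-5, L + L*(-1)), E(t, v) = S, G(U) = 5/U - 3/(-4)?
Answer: 17/2 ≈ 8.5000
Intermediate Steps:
S = 3
G(U) = ¾ + 5/U (G(U) = 5/U - 3*(-¼) = 5/U + ¾ = ¾ + 5/U)
E(t, v) = 3
R(o, L) = 3
3*R(6, -4) + G(k(0, -3)) = 3*3 + (¾ + 5/(-4)) = 9 + (¾ + 5*(-¼)) = 9 + (¾ - 5/4) = 9 - ½ = 17/2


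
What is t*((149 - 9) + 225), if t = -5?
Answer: -1825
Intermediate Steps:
t*((149 - 9) + 225) = -5*((149 - 9) + 225) = -5*(140 + 225) = -5*365 = -1825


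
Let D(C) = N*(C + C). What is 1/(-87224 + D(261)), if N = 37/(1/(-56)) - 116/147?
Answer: -49/57291776 ≈ -8.5527e-7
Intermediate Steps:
N = -304700/147 (N = 37/(-1/56) - 116*1/147 = 37*(-56) - 116/147 = -2072 - 116/147 = -304700/147 ≈ -2072.8)
D(C) = -609400*C/147 (D(C) = -304700*(C + C)/147 = -609400*C/147)
1/(-87224 + D(261)) = 1/(-87224 - 609400/147*261) = 1/(-87224 - 53017800/49) = 1/(-57291776/49) = -49/57291776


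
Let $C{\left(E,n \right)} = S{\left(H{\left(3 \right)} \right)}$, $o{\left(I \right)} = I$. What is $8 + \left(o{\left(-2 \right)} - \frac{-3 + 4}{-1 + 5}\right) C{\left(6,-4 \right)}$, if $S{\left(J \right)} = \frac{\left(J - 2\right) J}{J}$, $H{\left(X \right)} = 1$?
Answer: $\frac{41}{4} \approx 10.25$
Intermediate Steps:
$S{\left(J \right)} = -2 + J$ ($S{\left(J \right)} = \frac{\left(-2 + J\right) J}{J} = \frac{J \left(-2 + J\right)}{J} = -2 + J$)
$C{\left(E,n \right)} = -1$ ($C{\left(E,n \right)} = -2 + 1 = -1$)
$8 + \left(o{\left(-2 \right)} - \frac{-3 + 4}{-1 + 5}\right) C{\left(6,-4 \right)} = 8 + \left(-2 - \frac{-3 + 4}{-1 + 5}\right) \left(-1\right) = 8 + \left(-2 - 1 \cdot \frac{1}{4}\right) \left(-1\right) = 8 + \left(-2 - \frac{1}{4}\right) \left(-1\right) = 8 - - \frac{9}{4} = 8 + \frac{9}{4} = \frac{41}{4}$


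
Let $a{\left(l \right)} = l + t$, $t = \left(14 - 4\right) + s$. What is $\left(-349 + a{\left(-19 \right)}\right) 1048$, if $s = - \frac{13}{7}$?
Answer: $- \frac{2639912}{7} \approx -3.7713 \cdot 10^{5}$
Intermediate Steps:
$s = - \frac{13}{7}$ ($s = \left(-13\right) \frac{1}{7} = - \frac{13}{7} \approx -1.8571$)
$t = \frac{57}{7}$ ($t = \left(14 - 4\right) - \frac{13}{7} = 10 - \frac{13}{7} = \frac{57}{7} \approx 8.1429$)
$a{\left(l \right)} = \frac{57}{7} + l$ ($a{\left(l \right)} = l + \frac{57}{7} = \frac{57}{7} + l$)
$\left(-349 + a{\left(-19 \right)}\right) 1048 = \left(-349 + \left(\frac{57}{7} - 19\right)\right) 1048 = \left(-349 - \frac{76}{7}\right) 1048 = \left(- \frac{2519}{7}\right) 1048 = - \frac{2639912}{7}$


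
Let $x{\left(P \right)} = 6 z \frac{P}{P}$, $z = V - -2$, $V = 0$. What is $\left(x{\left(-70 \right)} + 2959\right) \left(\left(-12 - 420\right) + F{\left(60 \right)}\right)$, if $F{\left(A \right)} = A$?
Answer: $-1105212$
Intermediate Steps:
$z = 2$ ($z = 0 - -2 = 0 + 2 = 2$)
$x{\left(P \right)} = 12$ ($x{\left(P \right)} = 6 \cdot 2 \frac{P}{P} = 12 \cdot 1 = 12$)
$\left(x{\left(-70 \right)} + 2959\right) \left(\left(-12 - 420\right) + F{\left(60 \right)}\right) = \left(12 + 2959\right) \left(\left(-12 - 420\right) + 60\right) = 2971 \left(\left(-12 - 420\right) + 60\right) = 2971 \left(-432 + 60\right) = 2971 \left(-372\right) = -1105212$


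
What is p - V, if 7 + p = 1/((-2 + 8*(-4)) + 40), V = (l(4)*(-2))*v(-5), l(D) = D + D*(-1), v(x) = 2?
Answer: -41/6 ≈ -6.8333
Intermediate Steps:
l(D) = 0 (l(D) = D - D = 0)
V = 0 (V = (0*(-2))*2 = 0*2 = 0)
p = -41/6 (p = -7 + 1/((-2 + 8*(-4)) + 40) = -7 + 1/((-2 - 32) + 40) = -7 + 1/(-34 + 40) = -7 + 1/6 = -41/6 ≈ -6.8333)
p - V = -41/6 - 1*0 = -41/6 + 0 = -41/6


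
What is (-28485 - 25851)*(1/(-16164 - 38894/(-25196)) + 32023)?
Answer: -354289798661547072/203614625 ≈ -1.7400e+9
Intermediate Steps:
(-28485 - 25851)*(1/(-16164 - 38894/(-25196)) + 32023) = -54336*(1/(-16164 - 38894*(-1/25196)) + 32023) = -54336*(1/(-16164 + 19447/12598) + 32023) = -54336*(1/(-203614625/12598) + 32023) = -54336*(-12598/203614625 + 32023) = -54336*6520351123777/203614625 = -354289798661547072/203614625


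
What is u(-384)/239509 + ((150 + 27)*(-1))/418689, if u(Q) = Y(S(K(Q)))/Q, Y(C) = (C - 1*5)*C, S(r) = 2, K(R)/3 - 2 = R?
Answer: -904246421/2139302052288 ≈ -0.00042268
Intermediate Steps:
K(R) = 6 + 3*R
Y(C) = C*(-5 + C) (Y(C) = (C - 5)*C = (-5 + C)*C = C*(-5 + C))
u(Q) = -6/Q (u(Q) = (2*(-5 + 2))/Q = (2*(-3))/Q = -6/Q)
u(-384)/239509 + ((150 + 27)*(-1))/418689 = -6/(-384)/239509 + ((150 + 27)*(-1))/418689 = -6*(-1/384)*(1/239509) + (177*(-1))*(1/418689) = (1/64)*(1/239509) - 177*1/418689 = 1/15328576 - 59/139563 = -904246421/2139302052288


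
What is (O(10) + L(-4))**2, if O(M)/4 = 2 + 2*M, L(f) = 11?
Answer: 9801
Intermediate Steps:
O(M) = 8 + 8*M (O(M) = 4*(2 + 2*M) = 8 + 8*M)
(O(10) + L(-4))**2 = ((8 + 8*10) + 11)**2 = ((8 + 80) + 11)**2 = (88 + 11)**2 = 99**2 = 9801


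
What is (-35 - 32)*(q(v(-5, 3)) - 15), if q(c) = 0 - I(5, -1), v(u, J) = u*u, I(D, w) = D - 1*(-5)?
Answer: 1675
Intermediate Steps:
I(D, w) = 5 + D (I(D, w) = D + 5 = 5 + D)
v(u, J) = u²
q(c) = -10 (q(c) = 0 - (5 + 5) = 0 - 1*10 = 0 - 10 = -10)
(-35 - 32)*(q(v(-5, 3)) - 15) = (-35 - 32)*(-10 - 15) = -67*(-25) = 1675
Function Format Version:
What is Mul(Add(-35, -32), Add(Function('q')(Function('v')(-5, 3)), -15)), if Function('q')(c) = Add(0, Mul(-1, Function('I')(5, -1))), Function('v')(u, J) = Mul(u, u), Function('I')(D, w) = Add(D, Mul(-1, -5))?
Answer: 1675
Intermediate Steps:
Function('I')(D, w) = Add(5, D) (Function('I')(D, w) = Add(D, 5) = Add(5, D))
Function('v')(u, J) = Pow(u, 2)
Function('q')(c) = -10 (Function('q')(c) = Add(0, Mul(-1, Add(5, 5))) = Add(0, Mul(-1, 10)) = Add(0, -10) = -10)
Mul(Add(-35, -32), Add(Function('q')(Function('v')(-5, 3)), -15)) = Mul(Add(-35, -32), Add(-10, -15)) = Mul(-67, -25) = 1675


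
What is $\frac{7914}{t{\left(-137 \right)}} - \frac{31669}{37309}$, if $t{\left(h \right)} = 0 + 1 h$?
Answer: $- \frac{299602079}{5111333} \approx -58.615$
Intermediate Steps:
$t{\left(h \right)} = h$ ($t{\left(h \right)} = 0 + h = h$)
$\frac{7914}{t{\left(-137 \right)}} - \frac{31669}{37309} = \frac{7914}{-137} - \frac{31669}{37309} = 7914 \left(- \frac{1}{137}\right) - \frac{31669}{37309} = - \frac{7914}{137} - \frac{31669}{37309} = - \frac{299602079}{5111333}$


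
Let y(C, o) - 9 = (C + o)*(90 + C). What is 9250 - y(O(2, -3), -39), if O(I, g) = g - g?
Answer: 12751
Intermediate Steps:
O(I, g) = 0
y(C, o) = 9 + (90 + C)*(C + o) (y(C, o) = 9 + (C + o)*(90 + C) = 9 + (90 + C)*(C + o))
9250 - y(O(2, -3), -39) = 9250 - (9 + 0**2 + 90*0 + 90*(-39) + 0*(-39)) = 9250 - (9 + 0 + 0 - 3510 + 0) = 9250 - 1*(-3501) = 9250 + 3501 = 12751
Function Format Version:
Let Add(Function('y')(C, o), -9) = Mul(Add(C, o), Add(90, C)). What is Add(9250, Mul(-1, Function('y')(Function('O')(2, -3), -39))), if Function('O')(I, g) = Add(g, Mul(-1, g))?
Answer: 12751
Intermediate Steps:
Function('O')(I, g) = 0
Function('y')(C, o) = Add(9, Mul(Add(90, C), Add(C, o))) (Function('y')(C, o) = Add(9, Mul(Add(C, o), Add(90, C))) = Add(9, Mul(Add(90, C), Add(C, o))))
Add(9250, Mul(-1, Function('y')(Function('O')(2, -3), -39))) = Add(9250, Mul(-1, Add(9, Pow(0, 2), Mul(90, 0), Mul(90, -39), Mul(0, -39)))) = Add(9250, Mul(-1, Add(9, 0, 0, -3510, 0))) = Add(9250, Mul(-1, -3501)) = Add(9250, 3501) = 12751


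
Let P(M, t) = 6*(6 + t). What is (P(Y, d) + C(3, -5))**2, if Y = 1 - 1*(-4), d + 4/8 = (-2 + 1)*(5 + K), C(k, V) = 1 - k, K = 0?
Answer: 1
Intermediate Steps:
d = -11/2 (d = -1/2 + (-2 + 1)*(5 + 0) = -1/2 - 1*5 = -1/2 - 5 = -11/2 ≈ -5.5000)
Y = 5 (Y = 1 + 4 = 5)
P(M, t) = 36 + 6*t
(P(Y, d) + C(3, -5))**2 = ((36 + 6*(-11/2)) + (1 - 1*3))**2 = ((36 - 33) + (1 - 3))**2 = (3 - 2)**2 = 1**2 = 1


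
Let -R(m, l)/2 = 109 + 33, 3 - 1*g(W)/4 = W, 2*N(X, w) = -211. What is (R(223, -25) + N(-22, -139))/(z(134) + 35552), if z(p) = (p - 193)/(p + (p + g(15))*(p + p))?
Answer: -9029389/824166405 ≈ -0.010956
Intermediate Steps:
N(X, w) = -211/2 (N(X, w) = (½)*(-211) = -211/2)
g(W) = 12 - 4*W
R(m, l) = -284 (R(m, l) = -2*(109 + 33) = -2*142 = -284)
z(p) = (-193 + p)/(p + 2*p*(-48 + p)) (z(p) = (p - 193)/(p + (p + (12 - 4*15))*(p + p)) = (-193 + p)/(p + (p + (12 - 60))*(2*p)) = (-193 + p)/(p + (p - 48)*(2*p)) = (-193 + p)/(p + (-48 + p)*(2*p)) = (-193 + p)/(p + 2*p*(-48 + p)))
(R(223, -25) + N(-22, -139))/(z(134) + 35552) = (-284 - 211/2)/((-193 + 134)/(134*(-95 + 2*134)) + 35552) = -779/(2*((1/134)*(-59)/(-95 + 268) + 35552)) = -779/(2*((1/134)*(-59)/173 + 35552)) = -779/(2*((1/134)*(1/173)*(-59) + 35552)) = -779/(2*(-59/23182 + 35552)) = -779/(2*824166405/23182) = -779/2*23182/824166405 = -9029389/824166405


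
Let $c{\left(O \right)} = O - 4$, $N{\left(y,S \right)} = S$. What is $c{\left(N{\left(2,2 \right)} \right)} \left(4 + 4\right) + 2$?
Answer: $-14$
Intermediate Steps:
$c{\left(O \right)} = -4 + O$ ($c{\left(O \right)} = O - 4 = -4 + O$)
$c{\left(N{\left(2,2 \right)} \right)} \left(4 + 4\right) + 2 = \left(-4 + 2\right) \left(4 + 4\right) + 2 = \left(-2\right) 8 + 2 = -16 + 2 = -14$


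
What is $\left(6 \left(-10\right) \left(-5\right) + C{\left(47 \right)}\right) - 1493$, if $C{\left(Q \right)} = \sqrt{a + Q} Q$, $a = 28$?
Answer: $-1193 + 235 \sqrt{3} \approx -785.97$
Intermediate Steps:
$C{\left(Q \right)} = Q \sqrt{28 + Q}$ ($C{\left(Q \right)} = \sqrt{28 + Q} Q = Q \sqrt{28 + Q}$)
$\left(6 \left(-10\right) \left(-5\right) + C{\left(47 \right)}\right) - 1493 = \left(6 \left(-10\right) \left(-5\right) + 47 \sqrt{28 + 47}\right) - 1493 = \left(\left(-60\right) \left(-5\right) + 47 \sqrt{75}\right) - 1493 = \left(300 + 47 \cdot 5 \sqrt{3}\right) - 1493 = \left(300 + 235 \sqrt{3}\right) - 1493 = -1193 + 235 \sqrt{3}$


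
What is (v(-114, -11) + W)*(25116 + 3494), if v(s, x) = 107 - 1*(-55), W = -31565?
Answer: -898439830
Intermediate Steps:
v(s, x) = 162 (v(s, x) = 107 + 55 = 162)
(v(-114, -11) + W)*(25116 + 3494) = (162 - 31565)*(25116 + 3494) = -31403*28610 = -898439830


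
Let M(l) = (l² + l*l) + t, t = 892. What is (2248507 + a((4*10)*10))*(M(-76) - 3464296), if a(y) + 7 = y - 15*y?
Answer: -7742158850800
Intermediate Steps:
M(l) = 892 + 2*l² (M(l) = (l² + l*l) + 892 = (l² + l²) + 892 = 2*l² + 892 = 892 + 2*l²)
a(y) = -7 - 14*y (a(y) = -7 + (y - 15*y) = -7 - 14*y)
(2248507 + a((4*10)*10))*(M(-76) - 3464296) = (2248507 + (-7 - 14*4*10*10))*((892 + 2*(-76)²) - 3464296) = (2248507 + (-7 - 560*10))*((892 + 2*5776) - 3464296) = (2248507 + (-7 - 14*400))*((892 + 11552) - 3464296) = (2248507 + (-7 - 5600))*(12444 - 3464296) = (2248507 - 5607)*(-3451852) = 2242900*(-3451852) = -7742158850800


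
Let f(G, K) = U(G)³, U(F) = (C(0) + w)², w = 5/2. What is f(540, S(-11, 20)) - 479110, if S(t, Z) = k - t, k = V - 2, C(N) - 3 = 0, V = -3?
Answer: -28891479/64 ≈ -4.5143e+5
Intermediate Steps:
C(N) = 3 (C(N) = 3 + 0 = 3)
k = -5 (k = -3 - 2 = -5)
w = 5/2 (w = 5*(½) = 5/2 ≈ 2.5000)
S(t, Z) = -5 - t
U(F) = 121/4 (U(F) = (3 + 5/2)² = (11/2)² = 121/4)
f(G, K) = 1771561/64 (f(G, K) = (121/4)³ = 1771561/64)
f(540, S(-11, 20)) - 479110 = 1771561/64 - 479110 = -28891479/64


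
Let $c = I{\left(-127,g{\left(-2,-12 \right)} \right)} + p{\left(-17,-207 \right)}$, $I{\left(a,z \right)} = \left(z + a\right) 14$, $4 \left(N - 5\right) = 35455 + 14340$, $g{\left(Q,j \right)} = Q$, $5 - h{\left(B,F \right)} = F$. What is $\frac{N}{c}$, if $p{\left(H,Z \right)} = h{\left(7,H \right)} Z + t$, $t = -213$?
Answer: $- \frac{16605}{8764} \approx -1.8947$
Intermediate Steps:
$h{\left(B,F \right)} = 5 - F$
$N = \frac{49815}{4}$ ($N = 5 + \frac{35455 + 14340}{4} = 5 + \frac{1}{4} \cdot 49795 = 5 + \frac{49795}{4} = \frac{49815}{4} \approx 12454.0$)
$I{\left(a,z \right)} = 14 a + 14 z$ ($I{\left(a,z \right)} = \left(a + z\right) 14 = 14 a + 14 z$)
$p{\left(H,Z \right)} = -213 + Z \left(5 - H\right)$ ($p{\left(H,Z \right)} = \left(5 - H\right) Z - 213 = Z \left(5 - H\right) - 213 = -213 + Z \left(5 - H\right)$)
$c = -6573$ ($c = \left(14 \left(-127\right) + 14 \left(-2\right)\right) - \left(213 - 207 \left(-5 - 17\right)\right) = \left(-1778 - 28\right) - \left(213 - -4554\right) = -1806 - 4767 = -6573$)
$\frac{N}{c} = \frac{49815}{4 \left(-6573\right)} = \frac{49815}{4} \left(- \frac{1}{6573}\right) = - \frac{16605}{8764}$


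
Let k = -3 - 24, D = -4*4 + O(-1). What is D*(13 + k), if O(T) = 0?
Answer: 224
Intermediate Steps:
D = -16 (D = -4*4 + 0 = -16 + 0 = -16)
k = -27
D*(13 + k) = -16*(13 - 27) = -16*(-14) = 224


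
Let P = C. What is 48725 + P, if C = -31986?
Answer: 16739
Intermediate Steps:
P = -31986
48725 + P = 48725 - 31986 = 16739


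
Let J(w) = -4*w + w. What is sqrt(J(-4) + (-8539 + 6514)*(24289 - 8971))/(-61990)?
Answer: -I*sqrt(31018938)/61990 ≈ -0.089845*I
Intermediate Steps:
J(w) = -3*w
sqrt(J(-4) + (-8539 + 6514)*(24289 - 8971))/(-61990) = sqrt(-3*(-4) + (-8539 + 6514)*(24289 - 8971))/(-61990) = sqrt(12 - 2025*15318)*(-1/61990) = sqrt(12 - 31018950)*(-1/61990) = sqrt(-31018938)*(-1/61990) = (I*sqrt(31018938))*(-1/61990) = -I*sqrt(31018938)/61990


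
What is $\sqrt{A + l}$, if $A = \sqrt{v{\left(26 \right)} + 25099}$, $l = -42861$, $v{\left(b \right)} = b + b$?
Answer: $\sqrt{-42861 + \sqrt{25151}} \approx 206.65 i$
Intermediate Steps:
$v{\left(b \right)} = 2 b$
$A = \sqrt{25151}$ ($A = \sqrt{2 \cdot 26 + 25099} = \sqrt{52 + 25099} = \sqrt{25151} \approx 158.59$)
$\sqrt{A + l} = \sqrt{\sqrt{25151} - 42861} = \sqrt{-42861 + \sqrt{25151}}$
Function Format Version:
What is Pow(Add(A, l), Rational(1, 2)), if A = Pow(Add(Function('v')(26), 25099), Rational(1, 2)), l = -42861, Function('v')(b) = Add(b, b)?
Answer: Pow(Add(-42861, Pow(25151, Rational(1, 2))), Rational(1, 2)) ≈ Mul(206.65, I)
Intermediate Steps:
Function('v')(b) = Mul(2, b)
A = Pow(25151, Rational(1, 2)) (A = Pow(Add(Mul(2, 26), 25099), Rational(1, 2)) = Pow(Add(52, 25099), Rational(1, 2)) = Pow(25151, Rational(1, 2)) ≈ 158.59)
Pow(Add(A, l), Rational(1, 2)) = Pow(Add(Pow(25151, Rational(1, 2)), -42861), Rational(1, 2)) = Pow(Add(-42861, Pow(25151, Rational(1, 2))), Rational(1, 2))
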